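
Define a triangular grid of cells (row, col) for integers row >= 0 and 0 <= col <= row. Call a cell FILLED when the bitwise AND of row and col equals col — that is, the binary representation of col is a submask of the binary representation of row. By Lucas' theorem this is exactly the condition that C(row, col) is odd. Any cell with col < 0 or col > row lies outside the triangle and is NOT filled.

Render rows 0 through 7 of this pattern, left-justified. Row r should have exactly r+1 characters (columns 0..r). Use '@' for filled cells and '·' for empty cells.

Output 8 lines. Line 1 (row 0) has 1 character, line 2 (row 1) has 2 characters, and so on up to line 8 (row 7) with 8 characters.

r0=0: @
r1=1: @@
r2=10: @·@
r3=11: @@@@
r4=100: @···@
r5=101: @@··@@
r6=110: @·@·@·@
r7=111: @@@@@@@@

Answer: @
@@
@·@
@@@@
@···@
@@··@@
@·@·@·@
@@@@@@@@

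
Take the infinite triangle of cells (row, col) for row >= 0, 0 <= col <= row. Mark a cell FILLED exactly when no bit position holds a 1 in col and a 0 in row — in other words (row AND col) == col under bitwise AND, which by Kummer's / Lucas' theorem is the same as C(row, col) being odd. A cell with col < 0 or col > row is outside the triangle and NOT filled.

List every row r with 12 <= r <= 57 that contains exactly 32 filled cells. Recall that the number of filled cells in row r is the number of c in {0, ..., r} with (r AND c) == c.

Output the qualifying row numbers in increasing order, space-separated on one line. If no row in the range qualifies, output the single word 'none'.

Answer: 31 47 55

Derivation:
Row r has 2^popcount(r) filled cells, so we need popcount(r) = log2(32) = 5.
Scan r = 12..57 and keep those with exactly 5 one-bits:
r=12=1100 popcount=2 -> skip
r=13=1101 popcount=3 -> skip
r=14=1110 popcount=3 -> skip
r=15=1111 popcount=4 -> skip
r=16=10000 popcount=1 -> skip
r=17=10001 popcount=2 -> skip
r=18=10010 popcount=2 -> skip
r=19=10011 popcount=3 -> skip
r=20=10100 popcount=2 -> skip
r=21=10101 popcount=3 -> skip
r=22=10110 popcount=3 -> skip
r=23=10111 popcount=4 -> skip
r=24=11000 popcount=2 -> skip
r=25=11001 popcount=3 -> skip
r=26=11010 popcount=3 -> skip
r=27=11011 popcount=4 -> skip
r=28=11100 popcount=3 -> skip
r=29=11101 popcount=4 -> skip
r=30=11110 popcount=4 -> skip
r=31=11111 popcount=5 -> KEEP
r=32=100000 popcount=1 -> skip
r=33=100001 popcount=2 -> skip
r=34=100010 popcount=2 -> skip
r=35=100011 popcount=3 -> skip
r=36=100100 popcount=2 -> skip
r=37=100101 popcount=3 -> skip
r=38=100110 popcount=3 -> skip
r=39=100111 popcount=4 -> skip
r=40=101000 popcount=2 -> skip
r=41=101001 popcount=3 -> skip
r=42=101010 popcount=3 -> skip
r=43=101011 popcount=4 -> skip
r=44=101100 popcount=3 -> skip
r=45=101101 popcount=4 -> skip
r=46=101110 popcount=4 -> skip
r=47=101111 popcount=5 -> KEEP
r=48=110000 popcount=2 -> skip
r=49=110001 popcount=3 -> skip
r=50=110010 popcount=3 -> skip
r=51=110011 popcount=4 -> skip
r=52=110100 popcount=3 -> skip
r=53=110101 popcount=4 -> skip
r=54=110110 popcount=4 -> skip
r=55=110111 popcount=5 -> KEEP
r=56=111000 popcount=3 -> skip
r=57=111001 popcount=4 -> skip
Kept rows: 31 47 55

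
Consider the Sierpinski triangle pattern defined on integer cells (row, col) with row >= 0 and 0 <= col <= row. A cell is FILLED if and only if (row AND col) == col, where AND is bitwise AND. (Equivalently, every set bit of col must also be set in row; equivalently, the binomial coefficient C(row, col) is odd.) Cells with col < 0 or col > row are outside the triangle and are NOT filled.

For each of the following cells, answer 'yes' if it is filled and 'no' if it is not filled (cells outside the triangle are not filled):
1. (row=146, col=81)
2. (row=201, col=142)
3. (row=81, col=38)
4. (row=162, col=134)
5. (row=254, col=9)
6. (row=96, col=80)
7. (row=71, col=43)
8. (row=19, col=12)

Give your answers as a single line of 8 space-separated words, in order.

Answer: no no no no no no no no

Derivation:
(146,81): row=0b10010010, col=0b1010001, row AND col = 0b10000 = 16; 16 != 81 -> empty
(201,142): row=0b11001001, col=0b10001110, row AND col = 0b10001000 = 136; 136 != 142 -> empty
(81,38): row=0b1010001, col=0b100110, row AND col = 0b0 = 0; 0 != 38 -> empty
(162,134): row=0b10100010, col=0b10000110, row AND col = 0b10000010 = 130; 130 != 134 -> empty
(254,9): row=0b11111110, col=0b1001, row AND col = 0b1000 = 8; 8 != 9 -> empty
(96,80): row=0b1100000, col=0b1010000, row AND col = 0b1000000 = 64; 64 != 80 -> empty
(71,43): row=0b1000111, col=0b101011, row AND col = 0b11 = 3; 3 != 43 -> empty
(19,12): row=0b10011, col=0b1100, row AND col = 0b0 = 0; 0 != 12 -> empty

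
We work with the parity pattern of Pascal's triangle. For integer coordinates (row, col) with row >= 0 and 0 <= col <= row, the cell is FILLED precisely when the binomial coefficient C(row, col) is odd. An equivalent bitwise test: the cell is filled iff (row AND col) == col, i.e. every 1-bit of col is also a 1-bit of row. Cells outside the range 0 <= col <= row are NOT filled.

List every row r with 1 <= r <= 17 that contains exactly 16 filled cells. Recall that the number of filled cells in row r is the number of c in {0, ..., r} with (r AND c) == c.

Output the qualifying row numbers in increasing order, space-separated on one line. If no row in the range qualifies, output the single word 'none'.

Answer: 15

Derivation:
Row r has 2^popcount(r) filled cells, so we need popcount(r) = log2(16) = 4.
Scan r = 1..17 and keep those with exactly 4 one-bits:
r=1=1 popcount=1 -> skip
r=2=10 popcount=1 -> skip
r=3=11 popcount=2 -> skip
r=4=100 popcount=1 -> skip
r=5=101 popcount=2 -> skip
r=6=110 popcount=2 -> skip
r=7=111 popcount=3 -> skip
r=8=1000 popcount=1 -> skip
r=9=1001 popcount=2 -> skip
r=10=1010 popcount=2 -> skip
r=11=1011 popcount=3 -> skip
r=12=1100 popcount=2 -> skip
r=13=1101 popcount=3 -> skip
r=14=1110 popcount=3 -> skip
r=15=1111 popcount=4 -> KEEP
r=16=10000 popcount=1 -> skip
r=17=10001 popcount=2 -> skip
Kept rows: 15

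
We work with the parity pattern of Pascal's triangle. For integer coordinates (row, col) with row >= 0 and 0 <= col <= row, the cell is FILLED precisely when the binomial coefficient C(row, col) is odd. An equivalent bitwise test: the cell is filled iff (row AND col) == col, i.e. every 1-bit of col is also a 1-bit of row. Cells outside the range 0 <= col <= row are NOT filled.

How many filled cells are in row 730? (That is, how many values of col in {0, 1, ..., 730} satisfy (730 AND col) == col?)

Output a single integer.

Answer: 64

Derivation:
730 in binary = 1011011010
popcount(730) = number of 1-bits in 1011011010 = 6
A col c satisfies (730 AND c) == c iff every set bit of c is also set in 730; each of the 6 set bits of 730 can independently be on or off in c.
count = 2^6 = 64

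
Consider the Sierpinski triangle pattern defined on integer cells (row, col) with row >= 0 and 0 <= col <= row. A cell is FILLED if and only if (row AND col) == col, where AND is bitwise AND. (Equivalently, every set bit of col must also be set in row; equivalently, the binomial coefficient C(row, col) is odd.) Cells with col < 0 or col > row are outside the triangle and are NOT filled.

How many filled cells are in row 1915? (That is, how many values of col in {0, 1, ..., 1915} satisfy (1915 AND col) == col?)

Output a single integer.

1915 in binary = 11101111011
popcount(1915) = number of 1-bits in 11101111011 = 9
A col c satisfies (1915 AND c) == c iff every set bit of c is also set in 1915; each of the 9 set bits of 1915 can independently be on or off in c.
count = 2^9 = 512

Answer: 512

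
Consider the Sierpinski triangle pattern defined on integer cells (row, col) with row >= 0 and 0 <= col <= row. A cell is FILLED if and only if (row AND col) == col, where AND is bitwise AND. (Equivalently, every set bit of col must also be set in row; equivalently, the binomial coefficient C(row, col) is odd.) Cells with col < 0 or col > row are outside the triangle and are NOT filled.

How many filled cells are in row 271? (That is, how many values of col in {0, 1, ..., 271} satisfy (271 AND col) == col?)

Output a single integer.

Answer: 32

Derivation:
271 in binary = 100001111
popcount(271) = number of 1-bits in 100001111 = 5
A col c satisfies (271 AND c) == c iff every set bit of c is also set in 271; each of the 5 set bits of 271 can independently be on or off in c.
count = 2^5 = 32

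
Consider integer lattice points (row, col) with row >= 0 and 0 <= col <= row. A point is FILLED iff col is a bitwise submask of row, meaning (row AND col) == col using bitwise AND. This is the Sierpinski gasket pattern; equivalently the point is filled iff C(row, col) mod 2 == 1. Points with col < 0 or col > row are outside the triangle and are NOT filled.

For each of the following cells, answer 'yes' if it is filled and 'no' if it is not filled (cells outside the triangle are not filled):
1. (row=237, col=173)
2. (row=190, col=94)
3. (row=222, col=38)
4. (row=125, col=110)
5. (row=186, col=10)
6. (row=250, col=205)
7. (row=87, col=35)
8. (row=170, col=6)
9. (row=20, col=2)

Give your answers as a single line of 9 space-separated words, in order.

(237,173): row=0b11101101, col=0b10101101, row AND col = 0b10101101 = 173; 173 == 173 -> filled
(190,94): row=0b10111110, col=0b1011110, row AND col = 0b11110 = 30; 30 != 94 -> empty
(222,38): row=0b11011110, col=0b100110, row AND col = 0b110 = 6; 6 != 38 -> empty
(125,110): row=0b1111101, col=0b1101110, row AND col = 0b1101100 = 108; 108 != 110 -> empty
(186,10): row=0b10111010, col=0b1010, row AND col = 0b1010 = 10; 10 == 10 -> filled
(250,205): row=0b11111010, col=0b11001101, row AND col = 0b11001000 = 200; 200 != 205 -> empty
(87,35): row=0b1010111, col=0b100011, row AND col = 0b11 = 3; 3 != 35 -> empty
(170,6): row=0b10101010, col=0b110, row AND col = 0b10 = 2; 2 != 6 -> empty
(20,2): row=0b10100, col=0b10, row AND col = 0b0 = 0; 0 != 2 -> empty

Answer: yes no no no yes no no no no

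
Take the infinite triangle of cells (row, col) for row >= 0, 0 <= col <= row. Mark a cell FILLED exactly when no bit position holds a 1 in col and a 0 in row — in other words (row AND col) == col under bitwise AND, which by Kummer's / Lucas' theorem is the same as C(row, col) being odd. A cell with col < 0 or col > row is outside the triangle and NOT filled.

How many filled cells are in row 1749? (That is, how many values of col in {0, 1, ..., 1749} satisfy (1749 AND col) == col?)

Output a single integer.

Answer: 128

Derivation:
1749 in binary = 11011010101
popcount(1749) = number of 1-bits in 11011010101 = 7
A col c satisfies (1749 AND c) == c iff every set bit of c is also set in 1749; each of the 7 set bits of 1749 can independently be on or off in c.
count = 2^7 = 128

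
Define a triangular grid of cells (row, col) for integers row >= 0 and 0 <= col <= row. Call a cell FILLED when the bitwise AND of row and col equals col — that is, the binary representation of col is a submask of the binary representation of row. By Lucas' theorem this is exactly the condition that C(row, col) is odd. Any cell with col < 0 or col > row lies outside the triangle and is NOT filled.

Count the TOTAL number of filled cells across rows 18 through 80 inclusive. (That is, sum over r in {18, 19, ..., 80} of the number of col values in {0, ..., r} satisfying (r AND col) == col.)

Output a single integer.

Answer: 808

Derivation:
r18=10010 pc2: +4 =4
r19=10011 pc3: +8 =12
r20=10100 pc2: +4 =16
r21=10101 pc3: +8 =24
r22=10110 pc3: +8 =32
r23=10111 pc4: +16 =48
r24=11000 pc2: +4 =52
r25=11001 pc3: +8 =60
r26=11010 pc3: +8 =68
r27=11011 pc4: +16 =84
r28=11100 pc3: +8 =92
r29=11101 pc4: +16 =108
r30=11110 pc4: +16 =124
r31=11111 pc5: +32 =156
r32=100000 pc1: +2 =158
r33=100001 pc2: +4 =162
r34=100010 pc2: +4 =166
r35=100011 pc3: +8 =174
r36=100100 pc2: +4 =178
r37=100101 pc3: +8 =186
r38=100110 pc3: +8 =194
r39=100111 pc4: +16 =210
r40=101000 pc2: +4 =214
r41=101001 pc3: +8 =222
r42=101010 pc3: +8 =230
r43=101011 pc4: +16 =246
r44=101100 pc3: +8 =254
r45=101101 pc4: +16 =270
r46=101110 pc4: +16 =286
r47=101111 pc5: +32 =318
r48=110000 pc2: +4 =322
r49=110001 pc3: +8 =330
r50=110010 pc3: +8 =338
r51=110011 pc4: +16 =354
r52=110100 pc3: +8 =362
r53=110101 pc4: +16 =378
r54=110110 pc4: +16 =394
r55=110111 pc5: +32 =426
r56=111000 pc3: +8 =434
r57=111001 pc4: +16 =450
r58=111010 pc4: +16 =466
r59=111011 pc5: +32 =498
r60=111100 pc4: +16 =514
r61=111101 pc5: +32 =546
r62=111110 pc5: +32 =578
r63=111111 pc6: +64 =642
r64=1000000 pc1: +2 =644
r65=1000001 pc2: +4 =648
r66=1000010 pc2: +4 =652
r67=1000011 pc3: +8 =660
r68=1000100 pc2: +4 =664
r69=1000101 pc3: +8 =672
r70=1000110 pc3: +8 =680
r71=1000111 pc4: +16 =696
r72=1001000 pc2: +4 =700
r73=1001001 pc3: +8 =708
r74=1001010 pc3: +8 =716
r75=1001011 pc4: +16 =732
r76=1001100 pc3: +8 =740
r77=1001101 pc4: +16 =756
r78=1001110 pc4: +16 =772
r79=1001111 pc5: +32 =804
r80=1010000 pc2: +4 =808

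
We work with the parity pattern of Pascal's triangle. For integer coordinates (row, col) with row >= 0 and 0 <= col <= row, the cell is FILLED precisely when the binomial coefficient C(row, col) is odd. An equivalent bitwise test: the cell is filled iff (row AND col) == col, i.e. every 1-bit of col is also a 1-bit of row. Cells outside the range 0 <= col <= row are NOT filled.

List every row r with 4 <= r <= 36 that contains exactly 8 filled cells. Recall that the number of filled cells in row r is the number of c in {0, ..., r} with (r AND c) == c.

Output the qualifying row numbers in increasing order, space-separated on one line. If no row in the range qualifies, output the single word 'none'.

Answer: 7 11 13 14 19 21 22 25 26 28 35

Derivation:
Row r has 2^popcount(r) filled cells, so we need popcount(r) = log2(8) = 3.
Scan r = 4..36 and keep those with exactly 3 one-bits:
r=4=100 popcount=1 -> skip
r=5=101 popcount=2 -> skip
r=6=110 popcount=2 -> skip
r=7=111 popcount=3 -> KEEP
r=8=1000 popcount=1 -> skip
r=9=1001 popcount=2 -> skip
r=10=1010 popcount=2 -> skip
r=11=1011 popcount=3 -> KEEP
r=12=1100 popcount=2 -> skip
r=13=1101 popcount=3 -> KEEP
r=14=1110 popcount=3 -> KEEP
r=15=1111 popcount=4 -> skip
r=16=10000 popcount=1 -> skip
r=17=10001 popcount=2 -> skip
r=18=10010 popcount=2 -> skip
r=19=10011 popcount=3 -> KEEP
r=20=10100 popcount=2 -> skip
r=21=10101 popcount=3 -> KEEP
r=22=10110 popcount=3 -> KEEP
r=23=10111 popcount=4 -> skip
r=24=11000 popcount=2 -> skip
r=25=11001 popcount=3 -> KEEP
r=26=11010 popcount=3 -> KEEP
r=27=11011 popcount=4 -> skip
r=28=11100 popcount=3 -> KEEP
r=29=11101 popcount=4 -> skip
r=30=11110 popcount=4 -> skip
r=31=11111 popcount=5 -> skip
r=32=100000 popcount=1 -> skip
r=33=100001 popcount=2 -> skip
r=34=100010 popcount=2 -> skip
r=35=100011 popcount=3 -> KEEP
r=36=100100 popcount=2 -> skip
Kept rows: 7 11 13 14 19 21 22 25 26 28 35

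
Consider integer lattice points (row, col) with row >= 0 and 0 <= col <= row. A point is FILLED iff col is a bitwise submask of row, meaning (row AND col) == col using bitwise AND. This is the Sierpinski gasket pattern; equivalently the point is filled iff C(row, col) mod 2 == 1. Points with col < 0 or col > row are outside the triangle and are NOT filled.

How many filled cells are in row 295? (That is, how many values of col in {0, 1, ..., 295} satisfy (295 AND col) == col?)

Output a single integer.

295 in binary = 100100111
popcount(295) = number of 1-bits in 100100111 = 5
A col c satisfies (295 AND c) == c iff every set bit of c is also set in 295; each of the 5 set bits of 295 can independently be on or off in c.
count = 2^5 = 32

Answer: 32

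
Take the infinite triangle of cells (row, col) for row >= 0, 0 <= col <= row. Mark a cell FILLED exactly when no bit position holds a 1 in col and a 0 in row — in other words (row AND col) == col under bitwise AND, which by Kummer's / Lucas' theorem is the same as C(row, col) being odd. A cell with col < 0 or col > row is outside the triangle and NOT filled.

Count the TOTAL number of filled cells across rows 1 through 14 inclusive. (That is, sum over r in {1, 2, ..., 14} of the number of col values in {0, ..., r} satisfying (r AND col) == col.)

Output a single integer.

r1=1 pc1: +2 =2
r2=10 pc1: +2 =4
r3=11 pc2: +4 =8
r4=100 pc1: +2 =10
r5=101 pc2: +4 =14
r6=110 pc2: +4 =18
r7=111 pc3: +8 =26
r8=1000 pc1: +2 =28
r9=1001 pc2: +4 =32
r10=1010 pc2: +4 =36
r11=1011 pc3: +8 =44
r12=1100 pc2: +4 =48
r13=1101 pc3: +8 =56
r14=1110 pc3: +8 =64

Answer: 64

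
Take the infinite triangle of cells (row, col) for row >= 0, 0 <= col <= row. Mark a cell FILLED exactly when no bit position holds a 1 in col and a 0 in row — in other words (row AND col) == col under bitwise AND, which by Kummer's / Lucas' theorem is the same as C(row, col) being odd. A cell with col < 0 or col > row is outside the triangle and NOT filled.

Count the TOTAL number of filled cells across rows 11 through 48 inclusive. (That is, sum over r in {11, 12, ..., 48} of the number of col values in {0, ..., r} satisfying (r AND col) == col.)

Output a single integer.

Answer: 372

Derivation:
r11=1011 pc3: +8 =8
r12=1100 pc2: +4 =12
r13=1101 pc3: +8 =20
r14=1110 pc3: +8 =28
r15=1111 pc4: +16 =44
r16=10000 pc1: +2 =46
r17=10001 pc2: +4 =50
r18=10010 pc2: +4 =54
r19=10011 pc3: +8 =62
r20=10100 pc2: +4 =66
r21=10101 pc3: +8 =74
r22=10110 pc3: +8 =82
r23=10111 pc4: +16 =98
r24=11000 pc2: +4 =102
r25=11001 pc3: +8 =110
r26=11010 pc3: +8 =118
r27=11011 pc4: +16 =134
r28=11100 pc3: +8 =142
r29=11101 pc4: +16 =158
r30=11110 pc4: +16 =174
r31=11111 pc5: +32 =206
r32=100000 pc1: +2 =208
r33=100001 pc2: +4 =212
r34=100010 pc2: +4 =216
r35=100011 pc3: +8 =224
r36=100100 pc2: +4 =228
r37=100101 pc3: +8 =236
r38=100110 pc3: +8 =244
r39=100111 pc4: +16 =260
r40=101000 pc2: +4 =264
r41=101001 pc3: +8 =272
r42=101010 pc3: +8 =280
r43=101011 pc4: +16 =296
r44=101100 pc3: +8 =304
r45=101101 pc4: +16 =320
r46=101110 pc4: +16 =336
r47=101111 pc5: +32 =368
r48=110000 pc2: +4 =372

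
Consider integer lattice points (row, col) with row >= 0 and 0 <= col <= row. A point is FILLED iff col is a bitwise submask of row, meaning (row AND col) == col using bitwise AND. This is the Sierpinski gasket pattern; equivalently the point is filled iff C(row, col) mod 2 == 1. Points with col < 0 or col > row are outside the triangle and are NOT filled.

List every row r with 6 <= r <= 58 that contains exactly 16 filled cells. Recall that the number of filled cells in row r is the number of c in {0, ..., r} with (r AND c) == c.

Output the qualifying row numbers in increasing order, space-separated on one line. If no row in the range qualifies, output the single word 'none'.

Answer: 15 23 27 29 30 39 43 45 46 51 53 54 57 58

Derivation:
Row r has 2^popcount(r) filled cells, so we need popcount(r) = log2(16) = 4.
Scan r = 6..58 and keep those with exactly 4 one-bits:
r=6=110 popcount=2 -> skip
r=7=111 popcount=3 -> skip
r=8=1000 popcount=1 -> skip
r=9=1001 popcount=2 -> skip
r=10=1010 popcount=2 -> skip
r=11=1011 popcount=3 -> skip
r=12=1100 popcount=2 -> skip
r=13=1101 popcount=3 -> skip
r=14=1110 popcount=3 -> skip
r=15=1111 popcount=4 -> KEEP
r=16=10000 popcount=1 -> skip
r=17=10001 popcount=2 -> skip
r=18=10010 popcount=2 -> skip
r=19=10011 popcount=3 -> skip
r=20=10100 popcount=2 -> skip
r=21=10101 popcount=3 -> skip
r=22=10110 popcount=3 -> skip
r=23=10111 popcount=4 -> KEEP
r=24=11000 popcount=2 -> skip
r=25=11001 popcount=3 -> skip
r=26=11010 popcount=3 -> skip
r=27=11011 popcount=4 -> KEEP
r=28=11100 popcount=3 -> skip
r=29=11101 popcount=4 -> KEEP
r=30=11110 popcount=4 -> KEEP
r=31=11111 popcount=5 -> skip
r=32=100000 popcount=1 -> skip
r=33=100001 popcount=2 -> skip
r=34=100010 popcount=2 -> skip
r=35=100011 popcount=3 -> skip
r=36=100100 popcount=2 -> skip
r=37=100101 popcount=3 -> skip
r=38=100110 popcount=3 -> skip
r=39=100111 popcount=4 -> KEEP
r=40=101000 popcount=2 -> skip
r=41=101001 popcount=3 -> skip
r=42=101010 popcount=3 -> skip
r=43=101011 popcount=4 -> KEEP
r=44=101100 popcount=3 -> skip
r=45=101101 popcount=4 -> KEEP
r=46=101110 popcount=4 -> KEEP
r=47=101111 popcount=5 -> skip
r=48=110000 popcount=2 -> skip
r=49=110001 popcount=3 -> skip
r=50=110010 popcount=3 -> skip
r=51=110011 popcount=4 -> KEEP
r=52=110100 popcount=3 -> skip
r=53=110101 popcount=4 -> KEEP
r=54=110110 popcount=4 -> KEEP
r=55=110111 popcount=5 -> skip
r=56=111000 popcount=3 -> skip
r=57=111001 popcount=4 -> KEEP
r=58=111010 popcount=4 -> KEEP
Kept rows: 15 23 27 29 30 39 43 45 46 51 53 54 57 58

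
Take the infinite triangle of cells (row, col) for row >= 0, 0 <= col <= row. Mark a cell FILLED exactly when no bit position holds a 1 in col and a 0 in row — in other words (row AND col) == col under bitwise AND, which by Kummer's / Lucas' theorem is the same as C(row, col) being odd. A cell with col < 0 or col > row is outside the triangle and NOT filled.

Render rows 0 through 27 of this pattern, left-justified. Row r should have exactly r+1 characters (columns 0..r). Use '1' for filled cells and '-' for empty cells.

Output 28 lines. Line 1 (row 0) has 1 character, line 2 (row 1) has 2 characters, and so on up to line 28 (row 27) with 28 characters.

r0=0: 1
r1=1: 11
r2=10: 1-1
r3=11: 1111
r4=100: 1---1
r5=101: 11--11
r6=110: 1-1-1-1
r7=111: 11111111
r8=1000: 1-------1
r9=1001: 11------11
r10=1010: 1-1-----1-1
r11=1011: 1111----1111
r12=1100: 1---1---1---1
r13=1101: 11--11--11--11
r14=1110: 1-1-1-1-1-1-1-1
r15=1111: 1111111111111111
r16=10000: 1---------------1
r17=10001: 11--------------11
r18=10010: 1-1-------------1-1
r19=10011: 1111------------1111
r20=10100: 1---1-----------1---1
r21=10101: 11--11----------11--11
r22=10110: 1-1-1-1---------1-1-1-1
r23=10111: 11111111--------11111111
r24=11000: 1-------1-------1-------1
r25=11001: 11------11------11------11
r26=11010: 1-1-----1-1-----1-1-----1-1
r27=11011: 1111----1111----1111----1111

Answer: 1
11
1-1
1111
1---1
11--11
1-1-1-1
11111111
1-------1
11------11
1-1-----1-1
1111----1111
1---1---1---1
11--11--11--11
1-1-1-1-1-1-1-1
1111111111111111
1---------------1
11--------------11
1-1-------------1-1
1111------------1111
1---1-----------1---1
11--11----------11--11
1-1-1-1---------1-1-1-1
11111111--------11111111
1-------1-------1-------1
11------11------11------11
1-1-----1-1-----1-1-----1-1
1111----1111----1111----1111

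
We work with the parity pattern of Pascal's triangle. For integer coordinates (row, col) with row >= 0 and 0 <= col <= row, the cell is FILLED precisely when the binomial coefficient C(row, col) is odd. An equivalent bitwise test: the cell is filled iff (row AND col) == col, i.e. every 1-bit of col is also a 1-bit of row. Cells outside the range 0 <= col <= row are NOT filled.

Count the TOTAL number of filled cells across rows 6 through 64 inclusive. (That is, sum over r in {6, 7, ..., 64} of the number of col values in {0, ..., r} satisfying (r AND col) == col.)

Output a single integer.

r6=110 pc2: +4 =4
r7=111 pc3: +8 =12
r8=1000 pc1: +2 =14
r9=1001 pc2: +4 =18
r10=1010 pc2: +4 =22
r11=1011 pc3: +8 =30
r12=1100 pc2: +4 =34
r13=1101 pc3: +8 =42
r14=1110 pc3: +8 =50
r15=1111 pc4: +16 =66
r16=10000 pc1: +2 =68
r17=10001 pc2: +4 =72
r18=10010 pc2: +4 =76
r19=10011 pc3: +8 =84
r20=10100 pc2: +4 =88
r21=10101 pc3: +8 =96
r22=10110 pc3: +8 =104
r23=10111 pc4: +16 =120
r24=11000 pc2: +4 =124
r25=11001 pc3: +8 =132
r26=11010 pc3: +8 =140
r27=11011 pc4: +16 =156
r28=11100 pc3: +8 =164
r29=11101 pc4: +16 =180
r30=11110 pc4: +16 =196
r31=11111 pc5: +32 =228
r32=100000 pc1: +2 =230
r33=100001 pc2: +4 =234
r34=100010 pc2: +4 =238
r35=100011 pc3: +8 =246
r36=100100 pc2: +4 =250
r37=100101 pc3: +8 =258
r38=100110 pc3: +8 =266
r39=100111 pc4: +16 =282
r40=101000 pc2: +4 =286
r41=101001 pc3: +8 =294
r42=101010 pc3: +8 =302
r43=101011 pc4: +16 =318
r44=101100 pc3: +8 =326
r45=101101 pc4: +16 =342
r46=101110 pc4: +16 =358
r47=101111 pc5: +32 =390
r48=110000 pc2: +4 =394
r49=110001 pc3: +8 =402
r50=110010 pc3: +8 =410
r51=110011 pc4: +16 =426
r52=110100 pc3: +8 =434
r53=110101 pc4: +16 =450
r54=110110 pc4: +16 =466
r55=110111 pc5: +32 =498
r56=111000 pc3: +8 =506
r57=111001 pc4: +16 =522
r58=111010 pc4: +16 =538
r59=111011 pc5: +32 =570
r60=111100 pc4: +16 =586
r61=111101 pc5: +32 =618
r62=111110 pc5: +32 =650
r63=111111 pc6: +64 =714
r64=1000000 pc1: +2 =716

Answer: 716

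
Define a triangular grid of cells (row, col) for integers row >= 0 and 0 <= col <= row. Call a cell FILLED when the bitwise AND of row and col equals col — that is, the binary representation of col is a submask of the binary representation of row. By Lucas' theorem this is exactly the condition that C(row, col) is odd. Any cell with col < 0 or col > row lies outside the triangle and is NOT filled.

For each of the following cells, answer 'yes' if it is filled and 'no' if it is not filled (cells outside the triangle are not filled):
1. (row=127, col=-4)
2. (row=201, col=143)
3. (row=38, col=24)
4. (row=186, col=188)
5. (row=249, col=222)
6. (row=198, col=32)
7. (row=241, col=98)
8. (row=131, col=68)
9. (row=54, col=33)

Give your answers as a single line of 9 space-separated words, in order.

(127,-4): col outside [0, 127] -> not filled
(201,143): row=0b11001001, col=0b10001111, row AND col = 0b10001001 = 137; 137 != 143 -> empty
(38,24): row=0b100110, col=0b11000, row AND col = 0b0 = 0; 0 != 24 -> empty
(186,188): col outside [0, 186] -> not filled
(249,222): row=0b11111001, col=0b11011110, row AND col = 0b11011000 = 216; 216 != 222 -> empty
(198,32): row=0b11000110, col=0b100000, row AND col = 0b0 = 0; 0 != 32 -> empty
(241,98): row=0b11110001, col=0b1100010, row AND col = 0b1100000 = 96; 96 != 98 -> empty
(131,68): row=0b10000011, col=0b1000100, row AND col = 0b0 = 0; 0 != 68 -> empty
(54,33): row=0b110110, col=0b100001, row AND col = 0b100000 = 32; 32 != 33 -> empty

Answer: no no no no no no no no no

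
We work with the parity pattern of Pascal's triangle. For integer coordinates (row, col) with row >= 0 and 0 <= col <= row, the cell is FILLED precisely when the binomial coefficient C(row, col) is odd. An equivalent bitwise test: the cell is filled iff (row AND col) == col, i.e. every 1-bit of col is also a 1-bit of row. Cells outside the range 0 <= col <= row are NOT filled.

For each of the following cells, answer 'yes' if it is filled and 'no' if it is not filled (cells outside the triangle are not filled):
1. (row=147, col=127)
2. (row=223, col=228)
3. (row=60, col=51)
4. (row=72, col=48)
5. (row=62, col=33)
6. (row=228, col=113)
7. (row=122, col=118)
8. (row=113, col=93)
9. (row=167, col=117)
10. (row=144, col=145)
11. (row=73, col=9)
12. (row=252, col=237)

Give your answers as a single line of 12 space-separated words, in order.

Answer: no no no no no no no no no no yes no

Derivation:
(147,127): row=0b10010011, col=0b1111111, row AND col = 0b10011 = 19; 19 != 127 -> empty
(223,228): col outside [0, 223] -> not filled
(60,51): row=0b111100, col=0b110011, row AND col = 0b110000 = 48; 48 != 51 -> empty
(72,48): row=0b1001000, col=0b110000, row AND col = 0b0 = 0; 0 != 48 -> empty
(62,33): row=0b111110, col=0b100001, row AND col = 0b100000 = 32; 32 != 33 -> empty
(228,113): row=0b11100100, col=0b1110001, row AND col = 0b1100000 = 96; 96 != 113 -> empty
(122,118): row=0b1111010, col=0b1110110, row AND col = 0b1110010 = 114; 114 != 118 -> empty
(113,93): row=0b1110001, col=0b1011101, row AND col = 0b1010001 = 81; 81 != 93 -> empty
(167,117): row=0b10100111, col=0b1110101, row AND col = 0b100101 = 37; 37 != 117 -> empty
(144,145): col outside [0, 144] -> not filled
(73,9): row=0b1001001, col=0b1001, row AND col = 0b1001 = 9; 9 == 9 -> filled
(252,237): row=0b11111100, col=0b11101101, row AND col = 0b11101100 = 236; 236 != 237 -> empty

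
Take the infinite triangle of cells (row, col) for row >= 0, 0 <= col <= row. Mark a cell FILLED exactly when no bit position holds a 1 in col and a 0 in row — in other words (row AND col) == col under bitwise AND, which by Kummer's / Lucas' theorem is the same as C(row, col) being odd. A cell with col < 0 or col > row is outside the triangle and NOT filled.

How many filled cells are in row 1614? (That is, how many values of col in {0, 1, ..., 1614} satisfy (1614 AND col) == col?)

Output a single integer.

Answer: 64

Derivation:
1614 in binary = 11001001110
popcount(1614) = number of 1-bits in 11001001110 = 6
A col c satisfies (1614 AND c) == c iff every set bit of c is also set in 1614; each of the 6 set bits of 1614 can independently be on or off in c.
count = 2^6 = 64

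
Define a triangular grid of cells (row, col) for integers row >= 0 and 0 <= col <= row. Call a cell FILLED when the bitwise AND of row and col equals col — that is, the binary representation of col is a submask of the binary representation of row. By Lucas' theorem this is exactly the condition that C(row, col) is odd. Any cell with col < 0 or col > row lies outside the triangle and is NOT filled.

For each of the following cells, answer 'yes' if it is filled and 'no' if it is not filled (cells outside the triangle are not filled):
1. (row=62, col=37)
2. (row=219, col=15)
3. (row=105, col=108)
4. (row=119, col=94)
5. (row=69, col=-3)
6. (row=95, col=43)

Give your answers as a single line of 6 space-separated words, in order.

Answer: no no no no no no

Derivation:
(62,37): row=0b111110, col=0b100101, row AND col = 0b100100 = 36; 36 != 37 -> empty
(219,15): row=0b11011011, col=0b1111, row AND col = 0b1011 = 11; 11 != 15 -> empty
(105,108): col outside [0, 105] -> not filled
(119,94): row=0b1110111, col=0b1011110, row AND col = 0b1010110 = 86; 86 != 94 -> empty
(69,-3): col outside [0, 69] -> not filled
(95,43): row=0b1011111, col=0b101011, row AND col = 0b1011 = 11; 11 != 43 -> empty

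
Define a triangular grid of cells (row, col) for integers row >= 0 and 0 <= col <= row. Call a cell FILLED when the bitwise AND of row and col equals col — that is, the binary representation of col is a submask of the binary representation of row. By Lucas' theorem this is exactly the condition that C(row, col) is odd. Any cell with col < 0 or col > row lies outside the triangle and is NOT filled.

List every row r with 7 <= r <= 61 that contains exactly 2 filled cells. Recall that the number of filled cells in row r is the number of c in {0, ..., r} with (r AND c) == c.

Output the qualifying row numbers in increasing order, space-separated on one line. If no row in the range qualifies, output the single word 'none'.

Row r has 2^popcount(r) filled cells, so we need popcount(r) = log2(2) = 1.
Scan r = 7..61 and keep those with exactly 1 one-bits:
r=7=111 popcount=3 -> skip
r=8=1000 popcount=1 -> KEEP
r=9=1001 popcount=2 -> skip
r=10=1010 popcount=2 -> skip
r=11=1011 popcount=3 -> skip
r=12=1100 popcount=2 -> skip
r=13=1101 popcount=3 -> skip
r=14=1110 popcount=3 -> skip
r=15=1111 popcount=4 -> skip
r=16=10000 popcount=1 -> KEEP
r=17=10001 popcount=2 -> skip
r=18=10010 popcount=2 -> skip
r=19=10011 popcount=3 -> skip
r=20=10100 popcount=2 -> skip
r=21=10101 popcount=3 -> skip
r=22=10110 popcount=3 -> skip
r=23=10111 popcount=4 -> skip
r=24=11000 popcount=2 -> skip
r=25=11001 popcount=3 -> skip
r=26=11010 popcount=3 -> skip
r=27=11011 popcount=4 -> skip
r=28=11100 popcount=3 -> skip
r=29=11101 popcount=4 -> skip
r=30=11110 popcount=4 -> skip
r=31=11111 popcount=5 -> skip
r=32=100000 popcount=1 -> KEEP
r=33=100001 popcount=2 -> skip
r=34=100010 popcount=2 -> skip
r=35=100011 popcount=3 -> skip
r=36=100100 popcount=2 -> skip
r=37=100101 popcount=3 -> skip
r=38=100110 popcount=3 -> skip
r=39=100111 popcount=4 -> skip
r=40=101000 popcount=2 -> skip
r=41=101001 popcount=3 -> skip
r=42=101010 popcount=3 -> skip
r=43=101011 popcount=4 -> skip
r=44=101100 popcount=3 -> skip
r=45=101101 popcount=4 -> skip
r=46=101110 popcount=4 -> skip
r=47=101111 popcount=5 -> skip
r=48=110000 popcount=2 -> skip
r=49=110001 popcount=3 -> skip
r=50=110010 popcount=3 -> skip
r=51=110011 popcount=4 -> skip
r=52=110100 popcount=3 -> skip
r=53=110101 popcount=4 -> skip
r=54=110110 popcount=4 -> skip
r=55=110111 popcount=5 -> skip
r=56=111000 popcount=3 -> skip
r=57=111001 popcount=4 -> skip
r=58=111010 popcount=4 -> skip
r=59=111011 popcount=5 -> skip
r=60=111100 popcount=4 -> skip
r=61=111101 popcount=5 -> skip
Kept rows: 8 16 32

Answer: 8 16 32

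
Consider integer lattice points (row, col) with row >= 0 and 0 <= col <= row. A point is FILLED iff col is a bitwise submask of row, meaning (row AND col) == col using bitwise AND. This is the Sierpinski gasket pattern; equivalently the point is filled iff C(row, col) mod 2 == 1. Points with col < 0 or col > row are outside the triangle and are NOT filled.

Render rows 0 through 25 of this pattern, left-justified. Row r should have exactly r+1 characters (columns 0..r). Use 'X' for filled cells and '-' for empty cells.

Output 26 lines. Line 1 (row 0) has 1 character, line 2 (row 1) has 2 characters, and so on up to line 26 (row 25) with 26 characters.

r0=0: X
r1=1: XX
r2=10: X-X
r3=11: XXXX
r4=100: X---X
r5=101: XX--XX
r6=110: X-X-X-X
r7=111: XXXXXXXX
r8=1000: X-------X
r9=1001: XX------XX
r10=1010: X-X-----X-X
r11=1011: XXXX----XXXX
r12=1100: X---X---X---X
r13=1101: XX--XX--XX--XX
r14=1110: X-X-X-X-X-X-X-X
r15=1111: XXXXXXXXXXXXXXXX
r16=10000: X---------------X
r17=10001: XX--------------XX
r18=10010: X-X-------------X-X
r19=10011: XXXX------------XXXX
r20=10100: X---X-----------X---X
r21=10101: XX--XX----------XX--XX
r22=10110: X-X-X-X---------X-X-X-X
r23=10111: XXXXXXXX--------XXXXXXXX
r24=11000: X-------X-------X-------X
r25=11001: XX------XX------XX------XX

Answer: X
XX
X-X
XXXX
X---X
XX--XX
X-X-X-X
XXXXXXXX
X-------X
XX------XX
X-X-----X-X
XXXX----XXXX
X---X---X---X
XX--XX--XX--XX
X-X-X-X-X-X-X-X
XXXXXXXXXXXXXXXX
X---------------X
XX--------------XX
X-X-------------X-X
XXXX------------XXXX
X---X-----------X---X
XX--XX----------XX--XX
X-X-X-X---------X-X-X-X
XXXXXXXX--------XXXXXXXX
X-------X-------X-------X
XX------XX------XX------XX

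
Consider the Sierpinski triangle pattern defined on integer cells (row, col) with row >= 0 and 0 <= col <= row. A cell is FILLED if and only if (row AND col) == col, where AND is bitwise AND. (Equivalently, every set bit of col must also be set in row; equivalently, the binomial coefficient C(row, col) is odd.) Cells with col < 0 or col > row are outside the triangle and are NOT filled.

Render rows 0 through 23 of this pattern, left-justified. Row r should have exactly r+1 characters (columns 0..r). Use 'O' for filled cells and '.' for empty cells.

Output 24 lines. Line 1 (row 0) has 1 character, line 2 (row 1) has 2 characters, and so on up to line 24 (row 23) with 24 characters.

Answer: O
OO
O.O
OOOO
O...O
OO..OO
O.O.O.O
OOOOOOOO
O.......O
OO......OO
O.O.....O.O
OOOO....OOOO
O...O...O...O
OO..OO..OO..OO
O.O.O.O.O.O.O.O
OOOOOOOOOOOOOOOO
O...............O
OO..............OO
O.O.............O.O
OOOO............OOOO
O...O...........O...O
OO..OO..........OO..OO
O.O.O.O.........O.O.O.O
OOOOOOOO........OOOOOOOO

Derivation:
r0=0: O
r1=1: OO
r2=10: O.O
r3=11: OOOO
r4=100: O...O
r5=101: OO..OO
r6=110: O.O.O.O
r7=111: OOOOOOOO
r8=1000: O.......O
r9=1001: OO......OO
r10=1010: O.O.....O.O
r11=1011: OOOO....OOOO
r12=1100: O...O...O...O
r13=1101: OO..OO..OO..OO
r14=1110: O.O.O.O.O.O.O.O
r15=1111: OOOOOOOOOOOOOOOO
r16=10000: O...............O
r17=10001: OO..............OO
r18=10010: O.O.............O.O
r19=10011: OOOO............OOOO
r20=10100: O...O...........O...O
r21=10101: OO..OO..........OO..OO
r22=10110: O.O.O.O.........O.O.O.O
r23=10111: OOOOOOOO........OOOOOOOO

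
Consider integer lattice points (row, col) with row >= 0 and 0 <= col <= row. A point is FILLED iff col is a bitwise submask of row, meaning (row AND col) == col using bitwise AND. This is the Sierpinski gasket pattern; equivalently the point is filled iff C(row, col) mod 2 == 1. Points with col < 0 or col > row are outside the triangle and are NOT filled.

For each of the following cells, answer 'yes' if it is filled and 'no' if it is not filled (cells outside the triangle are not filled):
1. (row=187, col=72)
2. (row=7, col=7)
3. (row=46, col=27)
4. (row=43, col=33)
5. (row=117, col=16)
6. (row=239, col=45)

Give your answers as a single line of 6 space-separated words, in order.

(187,72): row=0b10111011, col=0b1001000, row AND col = 0b1000 = 8; 8 != 72 -> empty
(7,7): row=0b111, col=0b111, row AND col = 0b111 = 7; 7 == 7 -> filled
(46,27): row=0b101110, col=0b11011, row AND col = 0b1010 = 10; 10 != 27 -> empty
(43,33): row=0b101011, col=0b100001, row AND col = 0b100001 = 33; 33 == 33 -> filled
(117,16): row=0b1110101, col=0b10000, row AND col = 0b10000 = 16; 16 == 16 -> filled
(239,45): row=0b11101111, col=0b101101, row AND col = 0b101101 = 45; 45 == 45 -> filled

Answer: no yes no yes yes yes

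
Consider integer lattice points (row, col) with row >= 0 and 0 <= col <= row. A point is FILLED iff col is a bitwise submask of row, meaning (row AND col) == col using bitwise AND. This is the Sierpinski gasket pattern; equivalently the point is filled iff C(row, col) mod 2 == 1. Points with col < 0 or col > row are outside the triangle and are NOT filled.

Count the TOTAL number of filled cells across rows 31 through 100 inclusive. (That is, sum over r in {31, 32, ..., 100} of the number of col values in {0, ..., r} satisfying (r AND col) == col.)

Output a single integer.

Answer: 1048

Derivation:
r31=11111 pc5: +32 =32
r32=100000 pc1: +2 =34
r33=100001 pc2: +4 =38
r34=100010 pc2: +4 =42
r35=100011 pc3: +8 =50
r36=100100 pc2: +4 =54
r37=100101 pc3: +8 =62
r38=100110 pc3: +8 =70
r39=100111 pc4: +16 =86
r40=101000 pc2: +4 =90
r41=101001 pc3: +8 =98
r42=101010 pc3: +8 =106
r43=101011 pc4: +16 =122
r44=101100 pc3: +8 =130
r45=101101 pc4: +16 =146
r46=101110 pc4: +16 =162
r47=101111 pc5: +32 =194
r48=110000 pc2: +4 =198
r49=110001 pc3: +8 =206
r50=110010 pc3: +8 =214
r51=110011 pc4: +16 =230
r52=110100 pc3: +8 =238
r53=110101 pc4: +16 =254
r54=110110 pc4: +16 =270
r55=110111 pc5: +32 =302
r56=111000 pc3: +8 =310
r57=111001 pc4: +16 =326
r58=111010 pc4: +16 =342
r59=111011 pc5: +32 =374
r60=111100 pc4: +16 =390
r61=111101 pc5: +32 =422
r62=111110 pc5: +32 =454
r63=111111 pc6: +64 =518
r64=1000000 pc1: +2 =520
r65=1000001 pc2: +4 =524
r66=1000010 pc2: +4 =528
r67=1000011 pc3: +8 =536
r68=1000100 pc2: +4 =540
r69=1000101 pc3: +8 =548
r70=1000110 pc3: +8 =556
r71=1000111 pc4: +16 =572
r72=1001000 pc2: +4 =576
r73=1001001 pc3: +8 =584
r74=1001010 pc3: +8 =592
r75=1001011 pc4: +16 =608
r76=1001100 pc3: +8 =616
r77=1001101 pc4: +16 =632
r78=1001110 pc4: +16 =648
r79=1001111 pc5: +32 =680
r80=1010000 pc2: +4 =684
r81=1010001 pc3: +8 =692
r82=1010010 pc3: +8 =700
r83=1010011 pc4: +16 =716
r84=1010100 pc3: +8 =724
r85=1010101 pc4: +16 =740
r86=1010110 pc4: +16 =756
r87=1010111 pc5: +32 =788
r88=1011000 pc3: +8 =796
r89=1011001 pc4: +16 =812
r90=1011010 pc4: +16 =828
r91=1011011 pc5: +32 =860
r92=1011100 pc4: +16 =876
r93=1011101 pc5: +32 =908
r94=1011110 pc5: +32 =940
r95=1011111 pc6: +64 =1004
r96=1100000 pc2: +4 =1008
r97=1100001 pc3: +8 =1016
r98=1100010 pc3: +8 =1024
r99=1100011 pc4: +16 =1040
r100=1100100 pc3: +8 =1048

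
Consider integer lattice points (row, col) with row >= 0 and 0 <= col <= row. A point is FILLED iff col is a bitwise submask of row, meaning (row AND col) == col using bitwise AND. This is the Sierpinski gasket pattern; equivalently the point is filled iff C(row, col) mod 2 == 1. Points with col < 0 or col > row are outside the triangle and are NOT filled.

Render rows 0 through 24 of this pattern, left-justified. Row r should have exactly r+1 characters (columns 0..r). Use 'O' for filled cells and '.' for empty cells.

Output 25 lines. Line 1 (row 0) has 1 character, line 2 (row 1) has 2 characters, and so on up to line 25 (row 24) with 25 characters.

Answer: O
OO
O.O
OOOO
O...O
OO..OO
O.O.O.O
OOOOOOOO
O.......O
OO......OO
O.O.....O.O
OOOO....OOOO
O...O...O...O
OO..OO..OO..OO
O.O.O.O.O.O.O.O
OOOOOOOOOOOOOOOO
O...............O
OO..............OO
O.O.............O.O
OOOO............OOOO
O...O...........O...O
OO..OO..........OO..OO
O.O.O.O.........O.O.O.O
OOOOOOOO........OOOOOOOO
O.......O.......O.......O

Derivation:
r0=0: O
r1=1: OO
r2=10: O.O
r3=11: OOOO
r4=100: O...O
r5=101: OO..OO
r6=110: O.O.O.O
r7=111: OOOOOOOO
r8=1000: O.......O
r9=1001: OO......OO
r10=1010: O.O.....O.O
r11=1011: OOOO....OOOO
r12=1100: O...O...O...O
r13=1101: OO..OO..OO..OO
r14=1110: O.O.O.O.O.O.O.O
r15=1111: OOOOOOOOOOOOOOOO
r16=10000: O...............O
r17=10001: OO..............OO
r18=10010: O.O.............O.O
r19=10011: OOOO............OOOO
r20=10100: O...O...........O...O
r21=10101: OO..OO..........OO..OO
r22=10110: O.O.O.O.........O.O.O.O
r23=10111: OOOOOOOO........OOOOOOOO
r24=11000: O.......O.......O.......O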